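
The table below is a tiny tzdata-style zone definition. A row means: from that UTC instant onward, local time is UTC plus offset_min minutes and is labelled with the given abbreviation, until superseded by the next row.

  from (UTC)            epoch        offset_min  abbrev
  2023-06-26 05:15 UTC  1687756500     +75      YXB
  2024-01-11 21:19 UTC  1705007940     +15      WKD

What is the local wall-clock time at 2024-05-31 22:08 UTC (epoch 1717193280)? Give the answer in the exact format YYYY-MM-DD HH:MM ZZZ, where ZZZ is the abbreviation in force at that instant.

2024-05-31 22:23 WKD

Query: 2024-05-31 22:08 UTC
Rule 2/2 (WKD, +00:15): 2024-01-11 21:19 UTC ≤ query < +∞
22·60 + 8 + 15 = 1343 min
1343 = 0·1440 + 1343; 1343 = 22·60 + 23 → 22:23, same day
→ 2024-05-31 22:23 WKD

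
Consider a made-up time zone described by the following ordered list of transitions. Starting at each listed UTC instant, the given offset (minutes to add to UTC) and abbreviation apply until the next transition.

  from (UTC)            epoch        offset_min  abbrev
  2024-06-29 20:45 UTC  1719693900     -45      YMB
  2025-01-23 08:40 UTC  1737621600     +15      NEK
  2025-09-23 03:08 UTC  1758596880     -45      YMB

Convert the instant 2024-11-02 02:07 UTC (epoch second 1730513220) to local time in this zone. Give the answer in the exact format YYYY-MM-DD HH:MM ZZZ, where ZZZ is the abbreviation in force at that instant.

2024-11-02 01:22 YMB

Query: 2024-11-02 02:07 UTC
Rule 1/3 (YMB, -00:45): 2024-06-29 20:45 UTC ≤ query < 2025-01-23 08:40 UTC
2·60 + 7 - 45 = 82 min
82 = 0·1440 + 82; 82 = 1·60 + 22 → 01:22, same day
→ 2024-11-02 01:22 YMB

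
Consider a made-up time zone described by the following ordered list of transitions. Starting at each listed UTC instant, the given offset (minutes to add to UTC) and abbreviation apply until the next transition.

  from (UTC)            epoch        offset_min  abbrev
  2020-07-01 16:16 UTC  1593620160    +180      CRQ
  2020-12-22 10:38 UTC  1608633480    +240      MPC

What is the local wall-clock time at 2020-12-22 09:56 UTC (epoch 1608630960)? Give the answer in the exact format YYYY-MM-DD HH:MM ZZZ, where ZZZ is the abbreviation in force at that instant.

Query: 2020-12-22 09:56 UTC
Rule 1/2 (CRQ, +03:00): 2020-07-01 16:16 UTC ≤ query < 2020-12-22 10:38 UTC
9·60 + 56 + 180 = 776 min
776 = 0·1440 + 776; 776 = 12·60 + 56 → 12:56, same day
→ 2020-12-22 12:56 CRQ

2020-12-22 12:56 CRQ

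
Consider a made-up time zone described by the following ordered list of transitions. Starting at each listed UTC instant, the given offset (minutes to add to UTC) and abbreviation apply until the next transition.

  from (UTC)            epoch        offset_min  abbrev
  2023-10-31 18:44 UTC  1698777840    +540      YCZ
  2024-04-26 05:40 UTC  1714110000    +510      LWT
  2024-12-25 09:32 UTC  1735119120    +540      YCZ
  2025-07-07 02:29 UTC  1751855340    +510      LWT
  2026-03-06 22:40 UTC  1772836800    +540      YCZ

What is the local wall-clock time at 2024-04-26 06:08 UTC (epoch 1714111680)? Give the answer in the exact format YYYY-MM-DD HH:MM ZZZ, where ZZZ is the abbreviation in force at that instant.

Query: 2024-04-26 06:08 UTC
Rule 2/5 (LWT, +08:30): 2024-04-26 05:40 UTC ≤ query < 2024-12-25 09:32 UTC
6·60 + 8 + 510 = 878 min
878 = 0·1440 + 878; 878 = 14·60 + 38 → 14:38, same day
→ 2024-04-26 14:38 LWT

2024-04-26 14:38 LWT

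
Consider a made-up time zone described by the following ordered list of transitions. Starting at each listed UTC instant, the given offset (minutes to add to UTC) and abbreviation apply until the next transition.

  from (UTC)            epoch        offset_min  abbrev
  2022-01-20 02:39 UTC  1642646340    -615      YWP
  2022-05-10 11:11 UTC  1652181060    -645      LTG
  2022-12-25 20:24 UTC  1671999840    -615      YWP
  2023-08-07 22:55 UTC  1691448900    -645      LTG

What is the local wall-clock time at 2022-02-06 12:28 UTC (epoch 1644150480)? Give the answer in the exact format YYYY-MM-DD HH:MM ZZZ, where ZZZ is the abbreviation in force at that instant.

Query: 2022-02-06 12:28 UTC
Rule 1/4 (YWP, -10:15): 2022-01-20 02:39 UTC ≤ query < 2022-05-10 11:11 UTC
12·60 + 28 - 615 = 133 min
133 = 0·1440 + 133; 133 = 2·60 + 13 → 02:13, same day
→ 2022-02-06 02:13 YWP

2022-02-06 02:13 YWP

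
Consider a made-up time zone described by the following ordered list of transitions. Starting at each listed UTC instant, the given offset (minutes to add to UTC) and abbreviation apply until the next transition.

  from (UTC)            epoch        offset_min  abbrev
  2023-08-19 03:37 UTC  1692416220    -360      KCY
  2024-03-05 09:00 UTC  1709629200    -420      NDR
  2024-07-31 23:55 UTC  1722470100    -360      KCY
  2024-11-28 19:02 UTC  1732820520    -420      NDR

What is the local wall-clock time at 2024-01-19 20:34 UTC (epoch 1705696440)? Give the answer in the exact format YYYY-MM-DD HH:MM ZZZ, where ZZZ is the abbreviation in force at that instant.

2024-01-19 14:34 KCY

Query: 2024-01-19 20:34 UTC
Rule 1/4 (KCY, -06:00): 2023-08-19 03:37 UTC ≤ query < 2024-03-05 09:00 UTC
20·60 + 34 - 360 = 874 min
874 = 0·1440 + 874; 874 = 14·60 + 34 → 14:34, same day
→ 2024-01-19 14:34 KCY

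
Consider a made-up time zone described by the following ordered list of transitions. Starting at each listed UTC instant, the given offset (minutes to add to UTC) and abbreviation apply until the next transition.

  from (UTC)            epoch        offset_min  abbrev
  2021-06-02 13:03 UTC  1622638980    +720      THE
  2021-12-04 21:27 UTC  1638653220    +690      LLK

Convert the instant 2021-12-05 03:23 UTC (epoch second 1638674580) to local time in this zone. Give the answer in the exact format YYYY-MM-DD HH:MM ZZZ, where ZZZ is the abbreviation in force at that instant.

Query: 2021-12-05 03:23 UTC
Rule 2/2 (LLK, +11:30): 2021-12-04 21:27 UTC ≤ query < +∞
3·60 + 23 + 690 = 893 min
893 = 0·1440 + 893; 893 = 14·60 + 53 → 14:53, same day
→ 2021-12-05 14:53 LLK

2021-12-05 14:53 LLK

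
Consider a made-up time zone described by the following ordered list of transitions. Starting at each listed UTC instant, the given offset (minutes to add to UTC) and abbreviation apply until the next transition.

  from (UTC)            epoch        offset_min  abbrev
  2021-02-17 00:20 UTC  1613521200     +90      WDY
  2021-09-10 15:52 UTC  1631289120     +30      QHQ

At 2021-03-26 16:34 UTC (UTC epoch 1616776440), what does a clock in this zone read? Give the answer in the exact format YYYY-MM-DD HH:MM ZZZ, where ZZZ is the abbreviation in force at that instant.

Query: 2021-03-26 16:34 UTC
Rule 1/2 (WDY, +01:30): 2021-02-17 00:20 UTC ≤ query < 2021-09-10 15:52 UTC
16·60 + 34 + 90 = 1084 min
1084 = 0·1440 + 1084; 1084 = 18·60 + 4 → 18:04, same day
→ 2021-03-26 18:04 WDY

2021-03-26 18:04 WDY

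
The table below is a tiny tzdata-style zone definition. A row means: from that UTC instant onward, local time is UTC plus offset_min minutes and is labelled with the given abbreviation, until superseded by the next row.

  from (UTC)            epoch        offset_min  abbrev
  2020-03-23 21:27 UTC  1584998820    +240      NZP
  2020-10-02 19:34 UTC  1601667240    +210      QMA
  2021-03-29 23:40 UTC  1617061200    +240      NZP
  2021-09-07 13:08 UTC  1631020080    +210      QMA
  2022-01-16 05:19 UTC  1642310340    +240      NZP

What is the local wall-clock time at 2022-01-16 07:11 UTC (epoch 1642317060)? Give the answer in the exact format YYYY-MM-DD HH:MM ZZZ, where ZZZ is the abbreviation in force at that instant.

Query: 2022-01-16 07:11 UTC
Rule 5/5 (NZP, +04:00): 2022-01-16 05:19 UTC ≤ query < +∞
7·60 + 11 + 240 = 671 min
671 = 0·1440 + 671; 671 = 11·60 + 11 → 11:11, same day
→ 2022-01-16 11:11 NZP

2022-01-16 11:11 NZP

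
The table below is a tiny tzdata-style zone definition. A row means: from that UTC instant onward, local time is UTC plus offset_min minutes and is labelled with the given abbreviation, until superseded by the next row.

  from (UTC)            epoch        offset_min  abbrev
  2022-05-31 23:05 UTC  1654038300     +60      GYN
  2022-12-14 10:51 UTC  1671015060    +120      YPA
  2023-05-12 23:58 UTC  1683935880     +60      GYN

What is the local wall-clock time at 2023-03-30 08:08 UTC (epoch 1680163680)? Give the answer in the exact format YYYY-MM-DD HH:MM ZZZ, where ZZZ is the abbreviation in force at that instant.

2023-03-30 10:08 YPA

Query: 2023-03-30 08:08 UTC
Rule 2/3 (YPA, +02:00): 2022-12-14 10:51 UTC ≤ query < 2023-05-12 23:58 UTC
8·60 + 8 + 120 = 608 min
608 = 0·1440 + 608; 608 = 10·60 + 8 → 10:08, same day
→ 2023-03-30 10:08 YPA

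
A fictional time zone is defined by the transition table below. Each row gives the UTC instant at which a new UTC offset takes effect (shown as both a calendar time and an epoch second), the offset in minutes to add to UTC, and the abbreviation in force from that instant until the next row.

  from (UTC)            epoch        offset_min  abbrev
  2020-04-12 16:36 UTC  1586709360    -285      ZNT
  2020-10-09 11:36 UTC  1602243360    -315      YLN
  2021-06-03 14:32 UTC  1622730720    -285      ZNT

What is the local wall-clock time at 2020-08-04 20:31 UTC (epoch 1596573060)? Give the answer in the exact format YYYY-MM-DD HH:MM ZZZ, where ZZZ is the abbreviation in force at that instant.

Query: 2020-08-04 20:31 UTC
Rule 1/3 (ZNT, -04:45): 2020-04-12 16:36 UTC ≤ query < 2020-10-09 11:36 UTC
20·60 + 31 - 285 = 946 min
946 = 0·1440 + 946; 946 = 15·60 + 46 → 15:46, same day
→ 2020-08-04 15:46 ZNT

2020-08-04 15:46 ZNT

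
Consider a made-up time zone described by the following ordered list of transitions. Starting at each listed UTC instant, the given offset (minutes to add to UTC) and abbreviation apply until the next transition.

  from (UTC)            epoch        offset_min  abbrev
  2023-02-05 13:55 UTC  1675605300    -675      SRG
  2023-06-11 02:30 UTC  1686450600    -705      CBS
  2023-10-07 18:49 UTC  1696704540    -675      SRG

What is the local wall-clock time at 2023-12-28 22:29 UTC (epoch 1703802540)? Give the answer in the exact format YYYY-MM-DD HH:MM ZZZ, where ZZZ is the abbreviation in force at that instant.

Query: 2023-12-28 22:29 UTC
Rule 3/3 (SRG, -11:15): 2023-10-07 18:49 UTC ≤ query < +∞
22·60 + 29 - 675 = 674 min
674 = 0·1440 + 674; 674 = 11·60 + 14 → 11:14, same day
→ 2023-12-28 11:14 SRG

2023-12-28 11:14 SRG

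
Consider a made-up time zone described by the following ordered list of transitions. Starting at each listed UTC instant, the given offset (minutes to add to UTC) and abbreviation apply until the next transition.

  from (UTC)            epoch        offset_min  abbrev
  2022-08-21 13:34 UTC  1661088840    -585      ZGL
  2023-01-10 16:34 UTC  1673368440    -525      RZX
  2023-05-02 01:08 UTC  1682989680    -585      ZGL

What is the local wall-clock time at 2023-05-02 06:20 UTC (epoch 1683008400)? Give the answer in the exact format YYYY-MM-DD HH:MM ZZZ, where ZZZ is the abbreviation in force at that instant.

Query: 2023-05-02 06:20 UTC
Rule 3/3 (ZGL, -09:45): 2023-05-02 01:08 UTC ≤ query < +∞
6·60 + 20 - 585 = -205 min
-205 = -1·1440 + 1235; 1235 = 20·60 + 35 → 20:35, 2023-05-02 - 1 day = 2023-05-01
→ 2023-05-01 20:35 ZGL

2023-05-01 20:35 ZGL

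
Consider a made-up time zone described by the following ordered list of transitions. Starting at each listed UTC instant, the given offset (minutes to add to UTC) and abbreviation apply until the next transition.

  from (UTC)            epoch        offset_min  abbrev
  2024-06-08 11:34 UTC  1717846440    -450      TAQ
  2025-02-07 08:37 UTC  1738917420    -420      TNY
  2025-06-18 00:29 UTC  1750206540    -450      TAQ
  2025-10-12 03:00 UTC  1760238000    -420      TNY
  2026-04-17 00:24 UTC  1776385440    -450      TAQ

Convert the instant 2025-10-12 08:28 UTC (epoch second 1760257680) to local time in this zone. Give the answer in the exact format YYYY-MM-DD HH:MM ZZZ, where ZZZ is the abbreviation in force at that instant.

2025-10-12 01:28 TNY

Query: 2025-10-12 08:28 UTC
Rule 4/5 (TNY, -07:00): 2025-10-12 03:00 UTC ≤ query < 2026-04-17 00:24 UTC
8·60 + 28 - 420 = 88 min
88 = 0·1440 + 88; 88 = 1·60 + 28 → 01:28, same day
→ 2025-10-12 01:28 TNY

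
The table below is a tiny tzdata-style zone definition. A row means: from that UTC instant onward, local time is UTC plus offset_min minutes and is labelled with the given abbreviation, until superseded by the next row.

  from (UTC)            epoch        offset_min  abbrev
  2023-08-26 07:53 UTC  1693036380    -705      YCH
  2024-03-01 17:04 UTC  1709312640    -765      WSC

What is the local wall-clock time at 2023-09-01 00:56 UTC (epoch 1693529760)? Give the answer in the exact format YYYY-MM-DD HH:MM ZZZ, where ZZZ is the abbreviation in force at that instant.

Query: 2023-09-01 00:56 UTC
Rule 1/2 (YCH, -11:45): 2023-08-26 07:53 UTC ≤ query < 2024-03-01 17:04 UTC
0·60 + 56 - 705 = -649 min
-649 = -1·1440 + 791; 791 = 13·60 + 11 → 13:11, 2023-09-01 - 1 day = 2023-08-31
→ 2023-08-31 13:11 YCH

2023-08-31 13:11 YCH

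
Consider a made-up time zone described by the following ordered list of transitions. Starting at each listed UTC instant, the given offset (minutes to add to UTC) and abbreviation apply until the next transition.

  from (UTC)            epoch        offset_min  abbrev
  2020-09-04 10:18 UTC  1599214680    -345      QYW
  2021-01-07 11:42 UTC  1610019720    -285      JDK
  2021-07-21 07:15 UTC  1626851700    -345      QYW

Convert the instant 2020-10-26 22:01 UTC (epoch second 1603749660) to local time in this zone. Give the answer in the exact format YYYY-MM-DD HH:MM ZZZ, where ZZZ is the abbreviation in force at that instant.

Query: 2020-10-26 22:01 UTC
Rule 1/3 (QYW, -05:45): 2020-09-04 10:18 UTC ≤ query < 2021-01-07 11:42 UTC
22·60 + 1 - 345 = 976 min
976 = 0·1440 + 976; 976 = 16·60 + 16 → 16:16, same day
→ 2020-10-26 16:16 QYW

2020-10-26 16:16 QYW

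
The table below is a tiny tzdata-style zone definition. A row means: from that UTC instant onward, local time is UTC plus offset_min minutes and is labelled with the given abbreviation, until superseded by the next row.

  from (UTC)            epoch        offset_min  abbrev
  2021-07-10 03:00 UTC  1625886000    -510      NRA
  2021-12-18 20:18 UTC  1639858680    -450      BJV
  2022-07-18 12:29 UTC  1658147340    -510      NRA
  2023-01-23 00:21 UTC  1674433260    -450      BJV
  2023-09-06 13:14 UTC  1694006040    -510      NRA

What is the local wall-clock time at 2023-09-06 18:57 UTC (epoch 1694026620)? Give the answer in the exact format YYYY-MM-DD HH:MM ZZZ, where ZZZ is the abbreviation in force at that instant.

2023-09-06 10:27 NRA

Query: 2023-09-06 18:57 UTC
Rule 5/5 (NRA, -08:30): 2023-09-06 13:14 UTC ≤ query < +∞
18·60 + 57 - 510 = 627 min
627 = 0·1440 + 627; 627 = 10·60 + 27 → 10:27, same day
→ 2023-09-06 10:27 NRA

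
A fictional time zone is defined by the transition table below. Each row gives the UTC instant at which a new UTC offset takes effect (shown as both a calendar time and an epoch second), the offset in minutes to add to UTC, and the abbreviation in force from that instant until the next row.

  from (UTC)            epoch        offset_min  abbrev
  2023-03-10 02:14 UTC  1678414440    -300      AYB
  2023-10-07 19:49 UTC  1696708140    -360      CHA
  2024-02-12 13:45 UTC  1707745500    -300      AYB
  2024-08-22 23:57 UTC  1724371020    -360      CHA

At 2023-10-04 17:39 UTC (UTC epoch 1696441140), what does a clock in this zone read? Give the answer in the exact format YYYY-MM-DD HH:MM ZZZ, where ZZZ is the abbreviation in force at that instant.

Query: 2023-10-04 17:39 UTC
Rule 1/4 (AYB, -05:00): 2023-03-10 02:14 UTC ≤ query < 2023-10-07 19:49 UTC
17·60 + 39 - 300 = 759 min
759 = 0·1440 + 759; 759 = 12·60 + 39 → 12:39, same day
→ 2023-10-04 12:39 AYB

2023-10-04 12:39 AYB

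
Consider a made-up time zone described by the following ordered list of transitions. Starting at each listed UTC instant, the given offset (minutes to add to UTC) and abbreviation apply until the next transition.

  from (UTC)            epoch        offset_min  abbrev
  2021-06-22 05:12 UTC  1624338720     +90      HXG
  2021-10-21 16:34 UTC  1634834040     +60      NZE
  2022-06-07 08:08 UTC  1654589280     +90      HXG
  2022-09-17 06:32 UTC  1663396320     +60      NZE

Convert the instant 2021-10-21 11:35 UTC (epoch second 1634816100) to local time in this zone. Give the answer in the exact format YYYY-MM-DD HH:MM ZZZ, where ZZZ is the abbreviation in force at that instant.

2021-10-21 13:05 HXG

Query: 2021-10-21 11:35 UTC
Rule 1/4 (HXG, +01:30): 2021-06-22 05:12 UTC ≤ query < 2021-10-21 16:34 UTC
11·60 + 35 + 90 = 785 min
785 = 0·1440 + 785; 785 = 13·60 + 5 → 13:05, same day
→ 2021-10-21 13:05 HXG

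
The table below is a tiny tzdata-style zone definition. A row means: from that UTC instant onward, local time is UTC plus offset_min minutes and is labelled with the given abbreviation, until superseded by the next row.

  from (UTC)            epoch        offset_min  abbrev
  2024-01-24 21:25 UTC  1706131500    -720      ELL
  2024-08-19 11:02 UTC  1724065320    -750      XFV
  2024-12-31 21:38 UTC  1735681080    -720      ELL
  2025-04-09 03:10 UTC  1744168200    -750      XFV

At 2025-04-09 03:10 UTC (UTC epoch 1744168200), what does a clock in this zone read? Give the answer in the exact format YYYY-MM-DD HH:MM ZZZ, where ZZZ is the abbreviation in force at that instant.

Query: 2025-04-09 03:10 UTC
Rule 4/4 (XFV, -12:30): 2025-04-09 03:10 UTC ≤ query < +∞
3·60 + 10 - 750 = -560 min
-560 = -1·1440 + 880; 880 = 14·60 + 40 → 14:40, 2025-04-09 - 1 day = 2025-04-08
→ 2025-04-08 14:40 XFV

2025-04-08 14:40 XFV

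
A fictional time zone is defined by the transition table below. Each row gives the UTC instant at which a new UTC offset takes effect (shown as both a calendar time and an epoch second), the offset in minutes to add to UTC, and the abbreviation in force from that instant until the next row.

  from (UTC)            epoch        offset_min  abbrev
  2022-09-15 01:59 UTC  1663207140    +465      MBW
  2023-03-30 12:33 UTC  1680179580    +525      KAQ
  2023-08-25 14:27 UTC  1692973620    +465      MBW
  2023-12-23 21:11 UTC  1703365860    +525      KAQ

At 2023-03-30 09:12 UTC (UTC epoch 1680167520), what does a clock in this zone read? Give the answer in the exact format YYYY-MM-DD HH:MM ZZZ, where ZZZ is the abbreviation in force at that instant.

2023-03-30 16:57 MBW

Query: 2023-03-30 09:12 UTC
Rule 1/4 (MBW, +07:45): 2022-09-15 01:59 UTC ≤ query < 2023-03-30 12:33 UTC
9·60 + 12 + 465 = 1017 min
1017 = 0·1440 + 1017; 1017 = 16·60 + 57 → 16:57, same day
→ 2023-03-30 16:57 MBW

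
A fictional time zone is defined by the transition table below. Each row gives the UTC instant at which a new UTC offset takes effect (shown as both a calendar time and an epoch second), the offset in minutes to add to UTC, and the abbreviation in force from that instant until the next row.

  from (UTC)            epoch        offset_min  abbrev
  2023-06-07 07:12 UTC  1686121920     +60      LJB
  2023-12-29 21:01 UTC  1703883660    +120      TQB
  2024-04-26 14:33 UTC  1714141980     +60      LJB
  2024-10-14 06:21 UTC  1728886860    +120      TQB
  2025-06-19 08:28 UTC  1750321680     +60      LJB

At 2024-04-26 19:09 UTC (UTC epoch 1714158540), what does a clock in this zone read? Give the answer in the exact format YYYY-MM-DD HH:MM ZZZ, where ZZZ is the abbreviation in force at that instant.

Query: 2024-04-26 19:09 UTC
Rule 3/5 (LJB, +01:00): 2024-04-26 14:33 UTC ≤ query < 2024-10-14 06:21 UTC
19·60 + 9 + 60 = 1209 min
1209 = 0·1440 + 1209; 1209 = 20·60 + 9 → 20:09, same day
→ 2024-04-26 20:09 LJB

2024-04-26 20:09 LJB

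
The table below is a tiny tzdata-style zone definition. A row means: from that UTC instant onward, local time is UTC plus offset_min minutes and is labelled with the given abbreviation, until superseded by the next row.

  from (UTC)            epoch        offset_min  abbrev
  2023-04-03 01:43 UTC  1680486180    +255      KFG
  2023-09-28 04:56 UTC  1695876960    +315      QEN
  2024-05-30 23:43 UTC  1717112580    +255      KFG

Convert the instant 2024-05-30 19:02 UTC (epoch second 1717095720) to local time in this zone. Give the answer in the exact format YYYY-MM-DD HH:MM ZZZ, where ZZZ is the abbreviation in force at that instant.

2024-05-31 00:17 QEN

Query: 2024-05-30 19:02 UTC
Rule 2/3 (QEN, +05:15): 2023-09-28 04:56 UTC ≤ query < 2024-05-30 23:43 UTC
19·60 + 2 + 315 = 1457 min
1457 = 1·1440 + 17; 17 = 0·60 + 17 → 00:17, 2024-05-30 + 1 day = 2024-05-31
→ 2024-05-31 00:17 QEN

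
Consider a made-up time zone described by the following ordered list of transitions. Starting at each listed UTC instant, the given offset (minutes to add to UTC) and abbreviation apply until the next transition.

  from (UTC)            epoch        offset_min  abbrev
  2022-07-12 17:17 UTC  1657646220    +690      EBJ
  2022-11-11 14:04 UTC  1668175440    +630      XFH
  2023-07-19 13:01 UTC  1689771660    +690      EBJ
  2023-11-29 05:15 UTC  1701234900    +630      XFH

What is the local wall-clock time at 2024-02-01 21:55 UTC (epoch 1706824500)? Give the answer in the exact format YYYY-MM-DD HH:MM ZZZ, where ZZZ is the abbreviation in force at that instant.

Query: 2024-02-01 21:55 UTC
Rule 4/4 (XFH, +10:30): 2023-11-29 05:15 UTC ≤ query < +∞
21·60 + 55 + 630 = 1945 min
1945 = 1·1440 + 505; 505 = 8·60 + 25 → 08:25, 2024-02-01 + 1 day = 2024-02-02
→ 2024-02-02 08:25 XFH

2024-02-02 08:25 XFH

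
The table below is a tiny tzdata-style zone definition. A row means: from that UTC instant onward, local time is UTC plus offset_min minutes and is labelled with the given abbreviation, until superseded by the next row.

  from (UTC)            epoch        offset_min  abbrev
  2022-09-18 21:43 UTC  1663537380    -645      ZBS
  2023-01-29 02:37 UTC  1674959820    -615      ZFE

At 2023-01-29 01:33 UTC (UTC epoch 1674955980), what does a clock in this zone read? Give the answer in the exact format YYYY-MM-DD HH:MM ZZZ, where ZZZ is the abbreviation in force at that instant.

2023-01-28 14:48 ZBS

Query: 2023-01-29 01:33 UTC
Rule 1/2 (ZBS, -10:45): 2022-09-18 21:43 UTC ≤ query < 2023-01-29 02:37 UTC
1·60 + 33 - 645 = -552 min
-552 = -1·1440 + 888; 888 = 14·60 + 48 → 14:48, 2023-01-29 - 1 day = 2023-01-28
→ 2023-01-28 14:48 ZBS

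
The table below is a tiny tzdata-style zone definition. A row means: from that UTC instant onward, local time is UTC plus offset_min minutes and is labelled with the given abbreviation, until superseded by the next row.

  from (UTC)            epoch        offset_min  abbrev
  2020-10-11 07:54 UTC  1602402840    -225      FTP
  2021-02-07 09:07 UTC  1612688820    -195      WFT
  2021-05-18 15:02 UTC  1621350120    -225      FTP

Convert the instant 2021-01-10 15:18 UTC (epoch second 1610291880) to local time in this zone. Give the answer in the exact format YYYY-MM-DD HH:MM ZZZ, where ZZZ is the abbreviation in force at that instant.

Query: 2021-01-10 15:18 UTC
Rule 1/3 (FTP, -03:45): 2020-10-11 07:54 UTC ≤ query < 2021-02-07 09:07 UTC
15·60 + 18 - 225 = 693 min
693 = 0·1440 + 693; 693 = 11·60 + 33 → 11:33, same day
→ 2021-01-10 11:33 FTP

2021-01-10 11:33 FTP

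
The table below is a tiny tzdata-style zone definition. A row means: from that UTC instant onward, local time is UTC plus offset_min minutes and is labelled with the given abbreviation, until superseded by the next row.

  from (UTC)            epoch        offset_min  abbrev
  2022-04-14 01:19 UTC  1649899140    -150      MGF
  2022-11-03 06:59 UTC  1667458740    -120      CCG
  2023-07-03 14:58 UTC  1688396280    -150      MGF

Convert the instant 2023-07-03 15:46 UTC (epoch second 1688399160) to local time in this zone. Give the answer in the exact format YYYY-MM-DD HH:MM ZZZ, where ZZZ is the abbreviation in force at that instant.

2023-07-03 13:16 MGF

Query: 2023-07-03 15:46 UTC
Rule 3/3 (MGF, -02:30): 2023-07-03 14:58 UTC ≤ query < +∞
15·60 + 46 - 150 = 796 min
796 = 0·1440 + 796; 796 = 13·60 + 16 → 13:16, same day
→ 2023-07-03 13:16 MGF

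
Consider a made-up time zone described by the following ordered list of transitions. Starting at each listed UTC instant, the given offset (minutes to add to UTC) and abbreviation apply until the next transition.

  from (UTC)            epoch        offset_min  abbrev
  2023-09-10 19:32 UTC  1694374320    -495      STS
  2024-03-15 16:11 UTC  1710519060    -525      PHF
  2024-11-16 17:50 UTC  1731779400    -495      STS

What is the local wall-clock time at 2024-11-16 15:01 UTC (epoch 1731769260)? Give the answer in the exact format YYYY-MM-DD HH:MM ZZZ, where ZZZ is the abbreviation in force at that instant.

2024-11-16 06:16 PHF

Query: 2024-11-16 15:01 UTC
Rule 2/3 (PHF, -08:45): 2024-03-15 16:11 UTC ≤ query < 2024-11-16 17:50 UTC
15·60 + 1 - 525 = 376 min
376 = 0·1440 + 376; 376 = 6·60 + 16 → 06:16, same day
→ 2024-11-16 06:16 PHF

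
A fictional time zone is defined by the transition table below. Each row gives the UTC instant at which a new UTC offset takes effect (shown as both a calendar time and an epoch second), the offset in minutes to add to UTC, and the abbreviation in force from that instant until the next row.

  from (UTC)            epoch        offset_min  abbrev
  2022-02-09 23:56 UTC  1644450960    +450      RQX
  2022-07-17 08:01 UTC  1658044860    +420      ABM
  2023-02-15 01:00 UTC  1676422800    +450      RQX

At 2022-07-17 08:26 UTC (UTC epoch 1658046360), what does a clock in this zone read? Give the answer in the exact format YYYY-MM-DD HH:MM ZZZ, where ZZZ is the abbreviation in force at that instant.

Query: 2022-07-17 08:26 UTC
Rule 2/3 (ABM, +07:00): 2022-07-17 08:01 UTC ≤ query < 2023-02-15 01:00 UTC
8·60 + 26 + 420 = 926 min
926 = 0·1440 + 926; 926 = 15·60 + 26 → 15:26, same day
→ 2022-07-17 15:26 ABM

2022-07-17 15:26 ABM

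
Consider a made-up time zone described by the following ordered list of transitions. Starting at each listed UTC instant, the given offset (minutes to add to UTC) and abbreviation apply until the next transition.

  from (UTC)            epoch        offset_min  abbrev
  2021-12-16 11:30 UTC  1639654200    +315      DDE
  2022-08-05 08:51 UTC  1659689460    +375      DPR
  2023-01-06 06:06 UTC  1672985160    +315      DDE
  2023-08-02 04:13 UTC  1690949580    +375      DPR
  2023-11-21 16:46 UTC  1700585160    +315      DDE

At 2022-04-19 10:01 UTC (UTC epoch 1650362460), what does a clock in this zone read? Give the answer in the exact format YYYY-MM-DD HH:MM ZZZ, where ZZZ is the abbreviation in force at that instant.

Query: 2022-04-19 10:01 UTC
Rule 1/5 (DDE, +05:15): 2021-12-16 11:30 UTC ≤ query < 2022-08-05 08:51 UTC
10·60 + 1 + 315 = 916 min
916 = 0·1440 + 916; 916 = 15·60 + 16 → 15:16, same day
→ 2022-04-19 15:16 DDE

2022-04-19 15:16 DDE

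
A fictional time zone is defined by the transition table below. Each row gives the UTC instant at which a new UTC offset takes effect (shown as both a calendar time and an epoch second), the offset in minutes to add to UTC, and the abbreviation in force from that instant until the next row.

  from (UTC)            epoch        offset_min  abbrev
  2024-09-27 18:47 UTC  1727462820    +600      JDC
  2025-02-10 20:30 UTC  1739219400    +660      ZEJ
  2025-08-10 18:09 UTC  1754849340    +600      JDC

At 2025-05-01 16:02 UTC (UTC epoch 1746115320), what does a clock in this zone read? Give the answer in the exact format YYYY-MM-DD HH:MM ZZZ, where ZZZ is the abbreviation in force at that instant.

2025-05-02 03:02 ZEJ

Query: 2025-05-01 16:02 UTC
Rule 2/3 (ZEJ, +11:00): 2025-02-10 20:30 UTC ≤ query < 2025-08-10 18:09 UTC
16·60 + 2 + 660 = 1622 min
1622 = 1·1440 + 182; 182 = 3·60 + 2 → 03:02, 2025-05-01 + 1 day = 2025-05-02
→ 2025-05-02 03:02 ZEJ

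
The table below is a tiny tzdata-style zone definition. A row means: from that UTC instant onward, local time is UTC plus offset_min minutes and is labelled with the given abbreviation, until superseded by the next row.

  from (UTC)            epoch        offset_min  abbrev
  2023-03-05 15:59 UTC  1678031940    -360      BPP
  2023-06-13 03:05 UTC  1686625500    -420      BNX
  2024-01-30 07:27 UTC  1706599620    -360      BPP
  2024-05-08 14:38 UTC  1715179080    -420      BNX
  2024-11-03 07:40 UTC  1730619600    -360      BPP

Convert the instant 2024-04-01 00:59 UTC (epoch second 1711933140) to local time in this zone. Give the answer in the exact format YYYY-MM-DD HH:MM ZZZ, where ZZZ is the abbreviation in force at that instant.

Query: 2024-04-01 00:59 UTC
Rule 3/5 (BPP, -06:00): 2024-01-30 07:27 UTC ≤ query < 2024-05-08 14:38 UTC
0·60 + 59 - 360 = -301 min
-301 = -1·1440 + 1139; 1139 = 18·60 + 59 → 18:59, 2024-04-01 - 1 day = 2024-03-31
→ 2024-03-31 18:59 BPP

2024-03-31 18:59 BPP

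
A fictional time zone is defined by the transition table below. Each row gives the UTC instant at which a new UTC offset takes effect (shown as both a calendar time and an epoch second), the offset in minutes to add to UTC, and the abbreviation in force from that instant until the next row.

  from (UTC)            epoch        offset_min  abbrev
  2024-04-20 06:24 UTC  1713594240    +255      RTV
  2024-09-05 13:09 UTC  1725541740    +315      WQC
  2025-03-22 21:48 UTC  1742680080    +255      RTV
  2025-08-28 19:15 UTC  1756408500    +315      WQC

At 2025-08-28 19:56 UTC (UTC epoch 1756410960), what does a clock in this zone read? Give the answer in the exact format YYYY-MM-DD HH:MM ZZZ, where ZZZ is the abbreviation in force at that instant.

2025-08-29 01:11 WQC

Query: 2025-08-28 19:56 UTC
Rule 4/4 (WQC, +05:15): 2025-08-28 19:15 UTC ≤ query < +∞
19·60 + 56 + 315 = 1511 min
1511 = 1·1440 + 71; 71 = 1·60 + 11 → 01:11, 2025-08-28 + 1 day = 2025-08-29
→ 2025-08-29 01:11 WQC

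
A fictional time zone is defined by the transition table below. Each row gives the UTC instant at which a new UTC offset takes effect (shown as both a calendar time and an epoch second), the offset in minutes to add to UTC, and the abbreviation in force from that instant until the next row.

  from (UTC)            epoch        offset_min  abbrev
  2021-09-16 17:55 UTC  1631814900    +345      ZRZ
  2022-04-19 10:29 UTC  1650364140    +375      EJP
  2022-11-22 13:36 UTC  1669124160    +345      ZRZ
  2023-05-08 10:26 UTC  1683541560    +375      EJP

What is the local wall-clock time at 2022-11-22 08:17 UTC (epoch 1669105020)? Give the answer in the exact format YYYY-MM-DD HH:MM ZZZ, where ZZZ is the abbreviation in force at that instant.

2022-11-22 14:32 EJP

Query: 2022-11-22 08:17 UTC
Rule 2/4 (EJP, +06:15): 2022-04-19 10:29 UTC ≤ query < 2022-11-22 13:36 UTC
8·60 + 17 + 375 = 872 min
872 = 0·1440 + 872; 872 = 14·60 + 32 → 14:32, same day
→ 2022-11-22 14:32 EJP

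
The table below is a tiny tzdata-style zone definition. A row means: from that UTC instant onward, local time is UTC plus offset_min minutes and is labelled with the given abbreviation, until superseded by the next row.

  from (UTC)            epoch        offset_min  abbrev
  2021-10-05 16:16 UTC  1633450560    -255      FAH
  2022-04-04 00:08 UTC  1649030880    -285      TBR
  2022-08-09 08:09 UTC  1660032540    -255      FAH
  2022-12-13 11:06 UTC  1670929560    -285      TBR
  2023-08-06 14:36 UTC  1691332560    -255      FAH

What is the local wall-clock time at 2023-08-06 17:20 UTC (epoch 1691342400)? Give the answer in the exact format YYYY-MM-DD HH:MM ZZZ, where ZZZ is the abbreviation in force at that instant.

2023-08-06 13:05 FAH

Query: 2023-08-06 17:20 UTC
Rule 5/5 (FAH, -04:15): 2023-08-06 14:36 UTC ≤ query < +∞
17·60 + 20 - 255 = 785 min
785 = 0·1440 + 785; 785 = 13·60 + 5 → 13:05, same day
→ 2023-08-06 13:05 FAH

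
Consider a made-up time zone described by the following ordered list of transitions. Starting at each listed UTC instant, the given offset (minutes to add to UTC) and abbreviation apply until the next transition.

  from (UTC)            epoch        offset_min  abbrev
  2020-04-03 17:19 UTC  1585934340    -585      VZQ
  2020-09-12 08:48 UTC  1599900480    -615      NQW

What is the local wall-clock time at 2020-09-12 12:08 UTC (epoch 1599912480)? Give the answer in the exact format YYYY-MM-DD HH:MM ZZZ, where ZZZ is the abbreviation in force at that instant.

2020-09-12 01:53 NQW

Query: 2020-09-12 12:08 UTC
Rule 2/2 (NQW, -10:15): 2020-09-12 08:48 UTC ≤ query < +∞
12·60 + 8 - 615 = 113 min
113 = 0·1440 + 113; 113 = 1·60 + 53 → 01:53, same day
→ 2020-09-12 01:53 NQW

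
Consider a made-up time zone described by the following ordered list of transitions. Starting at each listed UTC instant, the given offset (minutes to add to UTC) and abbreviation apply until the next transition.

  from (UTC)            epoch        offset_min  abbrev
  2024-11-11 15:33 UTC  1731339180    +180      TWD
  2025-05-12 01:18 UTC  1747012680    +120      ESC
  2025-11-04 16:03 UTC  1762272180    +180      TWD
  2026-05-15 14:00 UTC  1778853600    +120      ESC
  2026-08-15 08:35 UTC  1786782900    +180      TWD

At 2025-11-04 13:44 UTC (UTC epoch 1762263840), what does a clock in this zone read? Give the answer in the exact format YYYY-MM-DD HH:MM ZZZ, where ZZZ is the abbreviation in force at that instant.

Query: 2025-11-04 13:44 UTC
Rule 2/5 (ESC, +02:00): 2025-05-12 01:18 UTC ≤ query < 2025-11-04 16:03 UTC
13·60 + 44 + 120 = 944 min
944 = 0·1440 + 944; 944 = 15·60 + 44 → 15:44, same day
→ 2025-11-04 15:44 ESC

2025-11-04 15:44 ESC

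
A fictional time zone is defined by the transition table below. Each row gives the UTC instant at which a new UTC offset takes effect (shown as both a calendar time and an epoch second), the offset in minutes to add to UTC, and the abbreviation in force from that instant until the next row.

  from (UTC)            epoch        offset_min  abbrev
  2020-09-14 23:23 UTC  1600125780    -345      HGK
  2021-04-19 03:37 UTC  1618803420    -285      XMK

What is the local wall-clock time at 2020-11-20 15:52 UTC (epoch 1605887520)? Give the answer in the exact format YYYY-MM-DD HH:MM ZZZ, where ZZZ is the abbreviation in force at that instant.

Query: 2020-11-20 15:52 UTC
Rule 1/2 (HGK, -05:45): 2020-09-14 23:23 UTC ≤ query < 2021-04-19 03:37 UTC
15·60 + 52 - 345 = 607 min
607 = 0·1440 + 607; 607 = 10·60 + 7 → 10:07, same day
→ 2020-11-20 10:07 HGK

2020-11-20 10:07 HGK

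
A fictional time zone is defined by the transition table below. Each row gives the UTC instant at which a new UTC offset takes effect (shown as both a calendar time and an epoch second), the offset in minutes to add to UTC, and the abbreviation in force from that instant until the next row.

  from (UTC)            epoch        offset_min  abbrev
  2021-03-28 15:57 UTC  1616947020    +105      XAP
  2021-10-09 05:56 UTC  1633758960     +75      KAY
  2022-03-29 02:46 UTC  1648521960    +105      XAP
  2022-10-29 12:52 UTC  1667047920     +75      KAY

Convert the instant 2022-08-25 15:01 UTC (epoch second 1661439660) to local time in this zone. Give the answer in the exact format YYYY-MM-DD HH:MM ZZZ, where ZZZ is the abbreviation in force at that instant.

Query: 2022-08-25 15:01 UTC
Rule 3/4 (XAP, +01:45): 2022-03-29 02:46 UTC ≤ query < 2022-10-29 12:52 UTC
15·60 + 1 + 105 = 1006 min
1006 = 0·1440 + 1006; 1006 = 16·60 + 46 → 16:46, same day
→ 2022-08-25 16:46 XAP

2022-08-25 16:46 XAP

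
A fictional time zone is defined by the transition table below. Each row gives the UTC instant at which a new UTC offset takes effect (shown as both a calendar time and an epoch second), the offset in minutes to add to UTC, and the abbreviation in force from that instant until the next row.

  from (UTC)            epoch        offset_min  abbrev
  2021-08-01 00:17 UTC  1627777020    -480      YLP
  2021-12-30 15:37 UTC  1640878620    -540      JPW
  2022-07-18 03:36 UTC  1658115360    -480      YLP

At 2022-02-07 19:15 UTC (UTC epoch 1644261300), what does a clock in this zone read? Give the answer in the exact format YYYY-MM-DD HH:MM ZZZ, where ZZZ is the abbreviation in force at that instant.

2022-02-07 10:15 JPW

Query: 2022-02-07 19:15 UTC
Rule 2/3 (JPW, -09:00): 2021-12-30 15:37 UTC ≤ query < 2022-07-18 03:36 UTC
19·60 + 15 - 540 = 615 min
615 = 0·1440 + 615; 615 = 10·60 + 15 → 10:15, same day
→ 2022-02-07 10:15 JPW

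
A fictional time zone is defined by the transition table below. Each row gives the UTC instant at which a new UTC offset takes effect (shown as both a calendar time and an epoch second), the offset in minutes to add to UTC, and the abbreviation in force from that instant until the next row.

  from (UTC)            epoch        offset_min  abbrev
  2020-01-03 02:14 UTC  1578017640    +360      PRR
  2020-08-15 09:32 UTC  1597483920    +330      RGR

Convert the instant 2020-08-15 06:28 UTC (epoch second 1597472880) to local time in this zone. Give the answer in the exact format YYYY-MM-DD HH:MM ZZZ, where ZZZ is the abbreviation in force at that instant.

2020-08-15 12:28 PRR

Query: 2020-08-15 06:28 UTC
Rule 1/2 (PRR, +06:00): 2020-01-03 02:14 UTC ≤ query < 2020-08-15 09:32 UTC
6·60 + 28 + 360 = 748 min
748 = 0·1440 + 748; 748 = 12·60 + 28 → 12:28, same day
→ 2020-08-15 12:28 PRR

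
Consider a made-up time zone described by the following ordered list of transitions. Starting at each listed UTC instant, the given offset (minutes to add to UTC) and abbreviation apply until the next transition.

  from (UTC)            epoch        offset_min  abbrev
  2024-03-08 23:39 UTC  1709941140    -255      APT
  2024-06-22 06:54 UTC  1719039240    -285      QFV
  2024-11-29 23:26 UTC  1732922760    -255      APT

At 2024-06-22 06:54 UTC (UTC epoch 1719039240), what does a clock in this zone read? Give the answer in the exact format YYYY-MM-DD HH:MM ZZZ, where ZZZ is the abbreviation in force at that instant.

Query: 2024-06-22 06:54 UTC
Rule 2/3 (QFV, -04:45): 2024-06-22 06:54 UTC ≤ query < 2024-11-29 23:26 UTC
6·60 + 54 - 285 = 129 min
129 = 0·1440 + 129; 129 = 2·60 + 9 → 02:09, same day
→ 2024-06-22 02:09 QFV

2024-06-22 02:09 QFV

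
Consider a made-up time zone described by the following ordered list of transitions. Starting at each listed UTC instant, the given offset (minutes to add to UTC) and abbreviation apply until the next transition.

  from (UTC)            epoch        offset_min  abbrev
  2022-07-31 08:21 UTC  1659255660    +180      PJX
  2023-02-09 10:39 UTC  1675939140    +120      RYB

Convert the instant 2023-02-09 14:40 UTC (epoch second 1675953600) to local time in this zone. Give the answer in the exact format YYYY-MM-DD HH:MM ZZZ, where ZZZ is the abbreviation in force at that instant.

Query: 2023-02-09 14:40 UTC
Rule 2/2 (RYB, +02:00): 2023-02-09 10:39 UTC ≤ query < +∞
14·60 + 40 + 120 = 1000 min
1000 = 0·1440 + 1000; 1000 = 16·60 + 40 → 16:40, same day
→ 2023-02-09 16:40 RYB

2023-02-09 16:40 RYB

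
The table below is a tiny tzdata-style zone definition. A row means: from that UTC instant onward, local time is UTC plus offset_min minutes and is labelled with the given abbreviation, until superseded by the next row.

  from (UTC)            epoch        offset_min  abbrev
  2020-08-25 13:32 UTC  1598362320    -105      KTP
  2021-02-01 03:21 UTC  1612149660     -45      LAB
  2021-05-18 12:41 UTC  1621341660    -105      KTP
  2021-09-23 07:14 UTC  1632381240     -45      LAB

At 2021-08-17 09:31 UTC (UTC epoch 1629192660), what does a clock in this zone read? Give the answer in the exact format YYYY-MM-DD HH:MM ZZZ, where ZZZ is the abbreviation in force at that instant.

2021-08-17 07:46 KTP

Query: 2021-08-17 09:31 UTC
Rule 3/4 (KTP, -01:45): 2021-05-18 12:41 UTC ≤ query < 2021-09-23 07:14 UTC
9·60 + 31 - 105 = 466 min
466 = 0·1440 + 466; 466 = 7·60 + 46 → 07:46, same day
→ 2021-08-17 07:46 KTP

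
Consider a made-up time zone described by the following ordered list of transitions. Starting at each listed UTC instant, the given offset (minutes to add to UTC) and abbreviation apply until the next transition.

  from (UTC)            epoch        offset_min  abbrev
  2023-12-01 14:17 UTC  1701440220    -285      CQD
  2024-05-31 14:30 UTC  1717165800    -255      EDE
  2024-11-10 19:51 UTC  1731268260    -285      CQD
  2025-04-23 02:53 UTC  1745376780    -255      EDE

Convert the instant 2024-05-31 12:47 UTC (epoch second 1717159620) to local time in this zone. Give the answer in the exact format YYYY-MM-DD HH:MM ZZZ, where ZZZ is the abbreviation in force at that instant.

2024-05-31 08:02 CQD

Query: 2024-05-31 12:47 UTC
Rule 1/4 (CQD, -04:45): 2023-12-01 14:17 UTC ≤ query < 2024-05-31 14:30 UTC
12·60 + 47 - 285 = 482 min
482 = 0·1440 + 482; 482 = 8·60 + 2 → 08:02, same day
→ 2024-05-31 08:02 CQD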